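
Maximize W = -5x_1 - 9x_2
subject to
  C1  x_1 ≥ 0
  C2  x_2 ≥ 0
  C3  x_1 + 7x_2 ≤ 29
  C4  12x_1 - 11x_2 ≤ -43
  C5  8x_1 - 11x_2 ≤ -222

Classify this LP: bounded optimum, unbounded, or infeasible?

infeasible

The boundaries x_1 = 0 and x_1 + 7x_2 = 29 meet at (0, 29/7), but that point violates 8x_1 - 11x_2 ≤ -222. Every candidate vertex is excluded by some other constraint, so the feasible region is empty.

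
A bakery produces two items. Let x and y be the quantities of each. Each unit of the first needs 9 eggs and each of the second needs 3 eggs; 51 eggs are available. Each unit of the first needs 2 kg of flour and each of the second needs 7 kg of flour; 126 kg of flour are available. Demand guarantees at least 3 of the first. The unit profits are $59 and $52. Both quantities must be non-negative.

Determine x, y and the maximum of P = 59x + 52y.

Feasible corners and P = 59x + 52y:
  (17/3, 0) → P = 1003/3
  (3, 0) → P = 177
  (3, 8) → P = 593

At the optimal vertex, 9x + 3y = 51 and x = 3.
Solving simultaneously gives x = 3, y = 8.

x = 3, y = 8, maximum P = 593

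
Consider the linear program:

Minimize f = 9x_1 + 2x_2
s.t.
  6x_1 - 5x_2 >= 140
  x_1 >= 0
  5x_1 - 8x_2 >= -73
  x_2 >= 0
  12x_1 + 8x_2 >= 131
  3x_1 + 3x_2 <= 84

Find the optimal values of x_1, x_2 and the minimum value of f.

Corner points and f = 9x_1 + 2x_2:
  (70/3, 0) → f = 210
  (280/11, 28/11) → f = 2576/11
  (28, 0) → f = 252

x_1 = 70/3, x_2 = 0, minimum f = 210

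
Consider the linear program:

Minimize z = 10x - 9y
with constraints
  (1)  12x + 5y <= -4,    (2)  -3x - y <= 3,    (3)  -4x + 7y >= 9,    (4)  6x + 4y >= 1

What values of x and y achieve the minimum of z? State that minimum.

Corner points and z = 10x - 9y:
  (-11/3, 8) → z = -326/3
  (-7/6, 2) → z = -89/3
  (-13/6, 7/2) → z = -319/6

The binding constraints are 12x + 5y = -4 and -3x - y = 3.
Solving simultaneously gives x = -11/3, y = 8.

x = -11/3, y = 8, minimum z = -326/3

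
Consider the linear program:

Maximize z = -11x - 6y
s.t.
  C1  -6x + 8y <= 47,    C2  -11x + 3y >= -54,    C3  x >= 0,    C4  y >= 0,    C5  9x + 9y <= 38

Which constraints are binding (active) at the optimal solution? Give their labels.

Corner points and z = -11x - 6y:
  (0, 0) → z = 0
  (0, 38/9) → z = -76/3
  (38/9, 0) → z = -418/9

The maximum is at (0, 0). Substituting into each constraint, equality holds for C3 and C4; the remaining constraints have slack.

C3 and C4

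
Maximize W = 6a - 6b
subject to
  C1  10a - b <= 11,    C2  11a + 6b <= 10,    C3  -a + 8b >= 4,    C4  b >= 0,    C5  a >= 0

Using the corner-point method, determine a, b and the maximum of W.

Corner points and W = 6a - 6b:
  (28/47, 27/47) → W = 6/47
  (0, 5/3) → W = -10
  (0, 1/2) → W = -3

a = 28/47, b = 27/47, maximum W = 6/47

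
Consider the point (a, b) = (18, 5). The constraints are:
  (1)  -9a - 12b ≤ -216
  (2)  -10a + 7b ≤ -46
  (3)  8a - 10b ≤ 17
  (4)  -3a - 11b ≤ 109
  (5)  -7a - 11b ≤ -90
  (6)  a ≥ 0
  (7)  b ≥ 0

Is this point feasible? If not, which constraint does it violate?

Constraint (3): 8a - 10b = 94, which is not ≤ 17. All other constraints are satisfied.

not feasible — violates (3)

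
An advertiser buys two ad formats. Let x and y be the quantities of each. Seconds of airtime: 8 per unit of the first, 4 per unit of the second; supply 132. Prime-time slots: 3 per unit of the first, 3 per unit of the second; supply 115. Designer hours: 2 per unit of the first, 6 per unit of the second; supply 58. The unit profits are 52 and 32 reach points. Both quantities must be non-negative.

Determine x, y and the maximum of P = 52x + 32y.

Feasible corners and P = 52x + 32y:
  (0, 0) → P = 0
  (0, 29/3) → P = 928/3
  (33/2, 0) → P = 858
  (14, 5) → P = 888

x = 14, y = 5, maximum P = 888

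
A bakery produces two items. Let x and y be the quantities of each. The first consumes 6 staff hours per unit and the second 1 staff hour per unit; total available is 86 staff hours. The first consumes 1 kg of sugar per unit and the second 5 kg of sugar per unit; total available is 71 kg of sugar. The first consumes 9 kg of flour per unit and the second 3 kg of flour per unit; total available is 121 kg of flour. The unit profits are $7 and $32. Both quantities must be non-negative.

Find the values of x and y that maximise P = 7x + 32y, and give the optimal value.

x = 28/3, y = 37/3, maximum P = 460

Feasible corners and P = 7x + 32y:
  (0, 0) → P = 0
  (0, 71/5) → P = 2272/5
  (121/9, 0) → P = 847/9
  (28/3, 37/3) → P = 460

At the optimal vertex, x + 5y = 71 and 9x + 3y = 121.
Solving simultaneously gives x = 28/3, y = 37/3.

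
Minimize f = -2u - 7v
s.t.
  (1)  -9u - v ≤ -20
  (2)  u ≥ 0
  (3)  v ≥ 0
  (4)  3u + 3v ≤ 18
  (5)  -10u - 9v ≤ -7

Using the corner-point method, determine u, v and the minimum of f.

u = 7/4, v = 17/4, minimum f = -133/4

Feasible corners and f = -2u - 7v:
  (20/9, 0) → f = -40/9
  (7/4, 17/4) → f = -133/4
  (6, 0) → f = -12

At the optimal vertex, -9u - v = -20 and 3u + 3v = 18.
Solving simultaneously gives u = 7/4, v = 17/4.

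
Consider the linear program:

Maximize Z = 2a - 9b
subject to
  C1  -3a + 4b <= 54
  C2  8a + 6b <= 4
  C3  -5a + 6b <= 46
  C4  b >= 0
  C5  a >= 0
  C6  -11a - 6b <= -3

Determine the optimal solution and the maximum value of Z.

Corner points and Z = 2a - 9b:
  (1/2, 0) → Z = 1
  (0, 2/3) → Z = -6
  (3/11, 0) → Z = 6/11
  (0, 1/2) → Z = -9/2

a = 1/2, b = 0, maximum Z = 1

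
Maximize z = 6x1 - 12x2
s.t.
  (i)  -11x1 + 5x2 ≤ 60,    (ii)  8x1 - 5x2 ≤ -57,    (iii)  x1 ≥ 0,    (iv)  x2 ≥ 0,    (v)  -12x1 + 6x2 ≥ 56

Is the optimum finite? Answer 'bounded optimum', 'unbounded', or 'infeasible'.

Vertices and z = 6x1 - 12x2:
  (0, 12) → z = -144
  (0, 57/5) → z = -684/5
  (31/6, 59/3) → z = -205
The feasible region has finitely many vertices and no improving ray; the maximum is -684/5 at (0, 57/5).

bounded optimum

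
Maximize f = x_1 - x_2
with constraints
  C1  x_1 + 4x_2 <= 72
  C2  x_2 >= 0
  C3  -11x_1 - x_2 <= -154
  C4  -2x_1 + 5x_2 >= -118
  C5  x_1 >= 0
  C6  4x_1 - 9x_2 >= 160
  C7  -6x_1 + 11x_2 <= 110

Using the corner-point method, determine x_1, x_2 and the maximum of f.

x_1 = 64, x_2 = 2, maximum f = 62

Corner points and f = x_1 - x_2:
  (64, 2) → f = 62
  (1288/25, 128/25) → f = 232/5
  (59, 0) → f = 59
  (40, 0) → f = 40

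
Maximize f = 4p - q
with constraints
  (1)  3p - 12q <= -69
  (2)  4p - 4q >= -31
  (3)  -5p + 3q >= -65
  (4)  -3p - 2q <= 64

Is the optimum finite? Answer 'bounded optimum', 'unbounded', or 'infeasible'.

bounded optimum

Vertices and f = 4p - q:
  (-8/3, 61/12) → f = -63/4
  (329/17, 180/17) → f = 1136/17
  (353/8, 415/8) → f = 997/8
The feasible region has finitely many vertices and no improving ray; the maximum is 997/8 at (353/8, 415/8).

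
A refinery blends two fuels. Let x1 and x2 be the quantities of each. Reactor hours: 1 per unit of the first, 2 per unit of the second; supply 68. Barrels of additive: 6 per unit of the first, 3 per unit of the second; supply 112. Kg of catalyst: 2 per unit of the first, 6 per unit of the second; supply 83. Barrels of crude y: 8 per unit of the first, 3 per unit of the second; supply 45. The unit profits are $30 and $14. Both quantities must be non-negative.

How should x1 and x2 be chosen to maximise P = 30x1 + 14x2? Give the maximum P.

x1 = 1/2, x2 = 41/3, maximum P = 619/3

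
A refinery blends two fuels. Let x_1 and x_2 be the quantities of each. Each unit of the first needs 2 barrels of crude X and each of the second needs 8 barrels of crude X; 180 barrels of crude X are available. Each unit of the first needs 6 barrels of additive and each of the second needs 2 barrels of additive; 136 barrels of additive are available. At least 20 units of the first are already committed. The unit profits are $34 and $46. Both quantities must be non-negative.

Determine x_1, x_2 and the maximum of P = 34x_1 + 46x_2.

Vertices and P = 34x_1 + 46x_2:
  (68/3, 0) → P = 2312/3
  (20, 0) → P = 680
  (20, 8) → P = 1048

The optimum lies where 6x_1 + 2x_2 = 136 and x_1 = 20.
Solving simultaneously gives x_1 = 20, x_2 = 8.

x_1 = 20, x_2 = 8, maximum P = 1048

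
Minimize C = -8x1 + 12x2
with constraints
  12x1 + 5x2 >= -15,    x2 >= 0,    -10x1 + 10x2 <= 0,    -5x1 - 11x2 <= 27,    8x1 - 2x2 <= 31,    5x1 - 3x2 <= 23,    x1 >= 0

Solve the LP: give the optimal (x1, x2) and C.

The optimum lies where x2 = 0 and 8x1 - 2x2 = 31.
Solving simultaneously gives x1 = 31/8, x2 = 0.

x1 = 31/8, x2 = 0, minimum C = -31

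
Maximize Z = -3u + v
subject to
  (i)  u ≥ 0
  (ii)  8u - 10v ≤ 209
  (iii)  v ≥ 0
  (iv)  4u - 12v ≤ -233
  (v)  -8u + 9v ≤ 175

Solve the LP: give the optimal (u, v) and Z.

Feasible corners and Z = -3u + v:
  (0, 233/12) → Z = 233/12
  (0, 175/9) → Z = 175/9
  (2419/28, 675/14) → Z = -5907/28
The feasible region is unbounded (it extends along (5, 4), (9, 8)), but Z strictly decreases along every unbounded feasible direction, so there is no improving ray and the maximum is attained at a vertex.

At the optimal vertex, u = 0 and -8u + 9v = 175.
Solving simultaneously gives u = 0, v = 175/9.

u = 0, v = 175/9, maximum Z = 175/9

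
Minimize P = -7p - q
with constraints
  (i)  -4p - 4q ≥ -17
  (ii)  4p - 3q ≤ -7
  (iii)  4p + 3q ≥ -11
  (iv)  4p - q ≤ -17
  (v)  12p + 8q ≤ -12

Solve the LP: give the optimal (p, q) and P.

p = -37/11, q = 39/11, minimum P = 20

Vertices and P = -7p - q:
  (-95/4, 28) → P = 553/4
  (-23/2, 63/4) → P = 259/4
  (-31/8, 3/2) → P = 205/8
  (-37/11, 39/11) → P = 20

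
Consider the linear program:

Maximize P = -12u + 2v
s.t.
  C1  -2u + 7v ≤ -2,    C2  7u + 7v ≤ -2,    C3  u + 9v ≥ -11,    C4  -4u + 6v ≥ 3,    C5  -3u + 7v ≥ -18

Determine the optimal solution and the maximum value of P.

u = -59/25, v = -24/25, maximum P = 132/5

Extreme points and P = -12u + 2v:
  (-59/25, -24/25) → P = 132/5
  (-33/16, -7/8) → P = 23
  (-31/14, -41/42) → P = 517/21

The binding constraints are -2u + 7v = -2 and u + 9v = -11.
Solving simultaneously gives u = -59/25, v = -24/25.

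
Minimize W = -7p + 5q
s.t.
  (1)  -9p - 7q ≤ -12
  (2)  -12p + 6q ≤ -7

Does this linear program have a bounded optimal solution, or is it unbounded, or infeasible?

unbounded

From the feasible point (121/138, 27/46), moving in the direction (7, -9) keeps every constraint satisfied while W decreases without bound.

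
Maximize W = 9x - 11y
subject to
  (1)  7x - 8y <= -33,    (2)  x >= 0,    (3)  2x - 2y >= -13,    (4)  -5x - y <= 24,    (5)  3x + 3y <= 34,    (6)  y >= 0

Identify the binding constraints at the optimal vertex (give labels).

Extreme points and W = 9x - 11y:
  (0, 33/8) → W = -363/8
  (173/45, 337/45) → W = -430/9
  (0, 13/2) → W = -143/2
  (29/12, 107/12) → W = -229/3

The maximum is at (0, 33/8). Substituting into each constraint, equality holds for (1) and (2); the remaining constraints have slack.

(1) and (2)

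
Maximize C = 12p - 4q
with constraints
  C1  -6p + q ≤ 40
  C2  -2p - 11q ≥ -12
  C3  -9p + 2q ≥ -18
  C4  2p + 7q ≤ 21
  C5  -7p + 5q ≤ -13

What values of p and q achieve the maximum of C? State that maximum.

Feasible corners and C = 12p - 4q:
  (-98/3, -156) → C = 232
  (-213/23, -358/23) → C = -1124/23
  (64/31, 9/31) → C = 732/31

The optimum lies where -6p + q = 40 and -9p + 2q = -18.
Solving simultaneously gives p = -98/3, q = -156.

p = -98/3, q = -156, maximum C = 232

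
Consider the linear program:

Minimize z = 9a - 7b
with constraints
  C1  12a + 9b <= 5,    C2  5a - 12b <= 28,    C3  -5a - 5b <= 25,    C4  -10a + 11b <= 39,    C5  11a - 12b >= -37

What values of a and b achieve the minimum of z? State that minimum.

a = -97/23, b = -18/23, minimum z = -747/23

Corner points and z = 9a - 7b:
  (104/63, -311/189) → z = 4985/189
  (-91/81, 499/243) → z = -5950/243
  (-32/17, -53/17) → z = 83/17
  (-97/23, -18/23) → z = -747/23

The optimum lies where -5a - 5b = 25 and 11a - 12b = -37.
Solving simultaneously gives a = -97/23, b = -18/23.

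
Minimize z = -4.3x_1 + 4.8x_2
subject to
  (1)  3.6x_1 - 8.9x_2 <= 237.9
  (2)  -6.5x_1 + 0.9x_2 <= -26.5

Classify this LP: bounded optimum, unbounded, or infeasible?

unbounded

From the feasible point (2174/5461, -145095/5461), moving in the direction (8.9, 3.6) keeps every constraint satisfied while z decreases without bound.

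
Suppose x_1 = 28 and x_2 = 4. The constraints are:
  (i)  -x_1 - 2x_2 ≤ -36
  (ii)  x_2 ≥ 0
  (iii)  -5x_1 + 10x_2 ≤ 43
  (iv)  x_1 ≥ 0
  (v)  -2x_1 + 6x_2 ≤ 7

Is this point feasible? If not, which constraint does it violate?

feasible

(i): -36 ≤ -36 ✓
(ii): 4 ≥ 0 ✓
(iii): -100 ≤ 43 ✓
(iv): 28 ≥ 0 ✓
(v): -32 ≤ 7 ✓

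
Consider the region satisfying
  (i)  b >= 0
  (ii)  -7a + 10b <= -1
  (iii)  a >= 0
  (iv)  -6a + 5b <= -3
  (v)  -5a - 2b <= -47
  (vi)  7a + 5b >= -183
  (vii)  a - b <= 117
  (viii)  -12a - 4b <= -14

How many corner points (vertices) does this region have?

The feasible vertices (each the meet of two boundaries and inside every other half-plane) are:
  (47/5, 0)
  (117, 0)
  (59/8, 81/16)
  (1169/3, 818/3)

4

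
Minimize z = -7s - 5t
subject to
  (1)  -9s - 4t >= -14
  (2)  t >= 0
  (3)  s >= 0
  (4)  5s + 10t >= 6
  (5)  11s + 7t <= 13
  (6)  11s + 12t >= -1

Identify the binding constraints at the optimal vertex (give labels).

Vertices and z = -7s - 5t:
  (0, 3/5) → z = -3
  (0, 13/7) → z = -65/7
  (88/75, 1/75) → z = -207/25

The minimum is at (0, 13/7). Substituting into each constraint, equality holds for (3) and (5); the remaining constraints have slack.

(3) and (5)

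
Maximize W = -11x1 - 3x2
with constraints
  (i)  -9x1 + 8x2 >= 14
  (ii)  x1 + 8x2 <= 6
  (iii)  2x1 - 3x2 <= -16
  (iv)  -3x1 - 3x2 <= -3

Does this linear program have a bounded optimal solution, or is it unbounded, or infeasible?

infeasible

The boundaries -9x1 + 8x2 = 14 and 2x1 - 3x2 = -16 meet at (86/11, 116/11), but that point violates x1 + 8x2 ≤ 6. Every candidate vertex is excluded by some other constraint, so the feasible region is empty.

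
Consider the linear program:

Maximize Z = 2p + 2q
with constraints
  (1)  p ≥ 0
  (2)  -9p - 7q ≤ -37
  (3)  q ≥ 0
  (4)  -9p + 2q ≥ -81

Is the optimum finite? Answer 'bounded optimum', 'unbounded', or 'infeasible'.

unbounded

From the feasible point (0, 37/7), moving in the direction (0, 1) keeps every constraint satisfied while Z increases without bound.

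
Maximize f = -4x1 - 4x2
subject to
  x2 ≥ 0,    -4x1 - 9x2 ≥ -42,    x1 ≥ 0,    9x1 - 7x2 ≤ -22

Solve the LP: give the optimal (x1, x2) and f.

Feasible corners and f = -4x1 - 4x2:
  (0, 14/3) → f = -56/3
  (96/109, 466/109) → f = -2248/109
  (0, 22/7) → f = -88/7

x1 = 0, x2 = 22/7, maximum f = -88/7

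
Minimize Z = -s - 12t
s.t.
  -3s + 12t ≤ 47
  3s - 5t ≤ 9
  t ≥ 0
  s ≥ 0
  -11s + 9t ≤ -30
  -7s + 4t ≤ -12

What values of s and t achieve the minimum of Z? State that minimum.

Extreme points and Z = -s - 12t:
  (49/3, 8) → Z = -337/3
  (261/35, 607/105) → Z = -2689/35
  (3, 0) → Z = -3
  (30/11, 0) → Z = -30/11

At the optimal vertex, -3s + 12t = 47 and 3s - 5t = 9.
Solving simultaneously gives s = 49/3, t = 8.

s = 49/3, t = 8, minimum Z = -337/3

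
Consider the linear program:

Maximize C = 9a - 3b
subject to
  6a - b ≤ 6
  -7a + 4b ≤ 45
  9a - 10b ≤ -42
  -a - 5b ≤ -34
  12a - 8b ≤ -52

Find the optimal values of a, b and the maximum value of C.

a = 25/9, b = 32/3, maximum C = -7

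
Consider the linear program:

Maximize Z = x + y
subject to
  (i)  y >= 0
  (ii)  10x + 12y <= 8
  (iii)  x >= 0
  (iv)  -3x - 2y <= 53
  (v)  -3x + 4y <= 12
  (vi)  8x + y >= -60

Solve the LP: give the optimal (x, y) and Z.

Corner points and Z = x + y:
  (4/5, 0) → Z = 4/5
  (0, 0) → Z = 0
  (0, 2/3) → Z = 2/3

At the optimal vertex, y = 0 and 10x + 12y = 8.
Solving simultaneously gives x = 4/5, y = 0.

x = 4/5, y = 0, maximum Z = 4/5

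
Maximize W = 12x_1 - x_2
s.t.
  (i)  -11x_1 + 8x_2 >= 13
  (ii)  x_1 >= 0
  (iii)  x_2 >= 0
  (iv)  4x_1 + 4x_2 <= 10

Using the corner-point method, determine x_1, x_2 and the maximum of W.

x_1 = 7/19, x_2 = 81/38, maximum W = 87/38

Corner points and W = 12x_1 - x_2:
  (0, 13/8) → W = -13/8
  (7/19, 81/38) → W = 87/38
  (0, 5/2) → W = -5/2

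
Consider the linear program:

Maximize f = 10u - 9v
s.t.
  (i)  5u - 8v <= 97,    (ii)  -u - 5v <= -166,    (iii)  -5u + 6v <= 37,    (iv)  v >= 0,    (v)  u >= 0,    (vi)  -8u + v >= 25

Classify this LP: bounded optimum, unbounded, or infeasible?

The boundaries 5u - 8v = 97 and -u - 5v = -166 meet at (1813/33, 733/33), but that point violates -8u + v ≥ 25. Every candidate vertex is excluded by some other constraint, so the feasible region is empty.

infeasible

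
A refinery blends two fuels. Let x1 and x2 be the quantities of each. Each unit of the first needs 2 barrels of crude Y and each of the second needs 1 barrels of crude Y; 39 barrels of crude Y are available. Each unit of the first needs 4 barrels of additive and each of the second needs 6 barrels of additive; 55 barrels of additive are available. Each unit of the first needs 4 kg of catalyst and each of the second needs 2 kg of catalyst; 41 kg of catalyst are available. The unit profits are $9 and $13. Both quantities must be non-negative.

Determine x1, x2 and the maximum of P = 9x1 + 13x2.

x1 = 17/2, x2 = 7/2, maximum P = 122

Vertices and P = 9x1 + 13x2:
  (0, 0) → P = 0
  (0, 55/6) → P = 715/6
  (41/4, 0) → P = 369/4
  (17/2, 7/2) → P = 122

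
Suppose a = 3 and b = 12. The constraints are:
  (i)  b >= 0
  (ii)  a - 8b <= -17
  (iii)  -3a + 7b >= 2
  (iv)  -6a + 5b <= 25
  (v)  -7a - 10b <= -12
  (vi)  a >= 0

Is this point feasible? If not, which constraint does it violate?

not feasible — violates (iv)

Constraint (iv): -6a + 5b = 42, which is not ≤ 25. All other constraints are satisfied.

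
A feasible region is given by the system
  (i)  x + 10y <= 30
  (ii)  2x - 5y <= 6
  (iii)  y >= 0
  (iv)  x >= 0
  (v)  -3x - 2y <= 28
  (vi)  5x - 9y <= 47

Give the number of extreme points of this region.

4

The feasible vertices (each the meet of two boundaries and inside every other half-plane) are:
  (42/5, 54/25)
  (0, 3)
  (3, 0)
  (0, 0)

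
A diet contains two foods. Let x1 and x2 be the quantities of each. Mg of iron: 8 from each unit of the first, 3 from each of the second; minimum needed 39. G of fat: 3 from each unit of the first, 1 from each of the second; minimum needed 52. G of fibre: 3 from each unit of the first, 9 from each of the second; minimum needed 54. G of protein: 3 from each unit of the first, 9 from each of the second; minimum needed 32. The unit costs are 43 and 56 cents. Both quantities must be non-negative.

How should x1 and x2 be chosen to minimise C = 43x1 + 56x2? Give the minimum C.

Extreme points and C = 43x1 + 56x2:
  (0, 52) → C = 2912
  (18, 0) → C = 774
  (69/4, 1/4) → C = 3023/4
The feasible region is unbounded (it extends along (0, 1), (1, 0)), but C strictly increases along every unbounded feasible direction, so there is no improving ray and the minimum is attained at a vertex.

x1 = 69/4, x2 = 1/4, minimum C = 3023/4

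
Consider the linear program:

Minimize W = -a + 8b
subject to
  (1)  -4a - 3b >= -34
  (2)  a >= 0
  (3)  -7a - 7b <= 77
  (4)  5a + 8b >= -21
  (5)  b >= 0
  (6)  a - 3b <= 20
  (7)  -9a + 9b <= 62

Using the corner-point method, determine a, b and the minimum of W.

Feasible corners and W = -a + 8b:
  (17/2, 0) → W = -17/2
  (40/21, 554/63) → W = 616/9
  (0, 0) → W = 0
  (0, 62/9) → W = 496/9

The binding constraints are -4a - 3b = -34 and b = 0.
Solving simultaneously gives a = 17/2, b = 0.

a = 17/2, b = 0, minimum W = -17/2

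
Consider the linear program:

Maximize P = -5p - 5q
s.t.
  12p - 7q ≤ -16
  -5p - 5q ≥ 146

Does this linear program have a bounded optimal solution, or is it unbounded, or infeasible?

From the feasible point (-58/5, -88/5), moving in the direction (-7, -12) keeps every constraint satisfied while P increases without bound.

unbounded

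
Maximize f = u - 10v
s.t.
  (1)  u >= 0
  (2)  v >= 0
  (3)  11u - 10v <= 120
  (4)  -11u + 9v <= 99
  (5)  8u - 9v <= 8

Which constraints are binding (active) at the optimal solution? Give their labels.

Feasible corners and f = u - 10v:
  (0, 0) → f = 0
  (0, 11) → f = -110
  (1, 0) → f = 1
  (1000/19, 872/19) → f = -7720/19
The feasible region is unbounded (it extends along (10, 11), (9, 11)), but f strictly decreases along every unbounded feasible direction, so there is no improving ray and the maximum is attained at a vertex.

The maximum is at (1, 0). Substituting into each constraint, equality holds for (2) and (5); the remaining constraints have slack.

(2) and (5)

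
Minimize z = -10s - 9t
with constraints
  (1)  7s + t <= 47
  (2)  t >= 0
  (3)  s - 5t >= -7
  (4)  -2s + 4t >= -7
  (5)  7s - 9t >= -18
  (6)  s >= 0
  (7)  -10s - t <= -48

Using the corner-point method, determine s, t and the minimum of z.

Feasible corners and z = -10s - 9t:
  (19/3, 8/3) → z = -262/3
  (13/2, 3/2) → z = -157/2
  (233/51, 118/51) → z = -3392/51
  (199/42, 13/21) → z = -1112/21

s = 19/3, t = 8/3, minimum z = -262/3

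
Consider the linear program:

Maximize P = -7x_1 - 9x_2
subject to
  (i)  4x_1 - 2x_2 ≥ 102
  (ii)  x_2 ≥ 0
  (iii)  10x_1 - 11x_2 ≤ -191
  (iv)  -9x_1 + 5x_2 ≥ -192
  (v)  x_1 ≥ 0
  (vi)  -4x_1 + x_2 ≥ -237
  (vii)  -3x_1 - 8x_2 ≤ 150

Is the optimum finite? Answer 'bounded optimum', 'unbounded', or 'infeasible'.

Feasible corners and P = -7x_1 - 9x_2:
  (63, 75) → P = -1116
  (93, 135) → P = -1866
  (993/11, 1365/11) → P = -19236/11
The feasible region has finitely many vertices and no improving ray; the maximum is -1116 at (63, 75).

bounded optimum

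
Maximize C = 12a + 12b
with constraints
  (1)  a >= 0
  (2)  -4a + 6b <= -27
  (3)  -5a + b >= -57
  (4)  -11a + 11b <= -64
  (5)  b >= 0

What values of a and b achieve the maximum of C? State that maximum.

a = 315/26, b = 93/26, maximum C = 2448/13

Extreme points and C = 12a + 12b:
  (315/26, 93/26) → C = 2448/13
  (27/4, 0) → C = 81
  (57/5, 0) → C = 684/5

The binding constraints are -4a + 6b = -27 and -5a + b = -57.
Solving simultaneously gives a = 315/26, b = 93/26.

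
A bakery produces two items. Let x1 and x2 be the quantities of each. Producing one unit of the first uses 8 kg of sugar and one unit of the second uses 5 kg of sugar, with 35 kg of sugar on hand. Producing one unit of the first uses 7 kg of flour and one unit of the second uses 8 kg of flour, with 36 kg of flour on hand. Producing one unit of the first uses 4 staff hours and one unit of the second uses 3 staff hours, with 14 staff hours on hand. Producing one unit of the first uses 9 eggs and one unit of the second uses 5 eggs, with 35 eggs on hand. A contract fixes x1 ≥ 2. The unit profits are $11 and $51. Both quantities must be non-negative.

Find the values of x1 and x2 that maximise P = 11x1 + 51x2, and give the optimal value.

x1 = 2, x2 = 2, maximum P = 124

Feasible corners and P = 11x1 + 51x2:
  (7/2, 0) → P = 77/2
  (2, 0) → P = 22
  (2, 2) → P = 124

The optimum lies where 4x1 + 3x2 = 14 and x1 = 2.
Solving simultaneously gives x1 = 2, x2 = 2.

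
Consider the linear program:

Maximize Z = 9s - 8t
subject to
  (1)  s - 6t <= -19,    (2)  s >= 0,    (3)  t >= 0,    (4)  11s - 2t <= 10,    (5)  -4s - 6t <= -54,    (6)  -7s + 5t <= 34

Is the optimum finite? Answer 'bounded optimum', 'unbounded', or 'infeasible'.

Extreme points and Z = 9s - 8t:
  (84/37, 277/37) → Z = -1460/37
  (118/41, 444/41) → Z = -2490/41
  (33/31, 257/31) → Z = -1759/31
The feasible region has finitely many vertices and no improving ray; the maximum is -1460/37 at (84/37, 277/37).

bounded optimum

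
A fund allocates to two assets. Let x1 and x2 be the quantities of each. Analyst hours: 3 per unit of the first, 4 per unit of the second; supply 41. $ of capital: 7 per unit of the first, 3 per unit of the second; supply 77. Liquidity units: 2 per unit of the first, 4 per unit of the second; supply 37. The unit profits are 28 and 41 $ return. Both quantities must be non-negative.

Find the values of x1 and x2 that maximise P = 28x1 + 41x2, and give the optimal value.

Extreme points and P = 28x1 + 41x2:
  (0, 0) → P = 0
  (0, 37/4) → P = 1517/4
  (11, 0) → P = 308
  (185/19, 56/19) → P = 7476/19
  (4, 29/4) → P = 1637/4

The optimum lies where 3x1 + 4x2 = 41 and 2x1 + 4x2 = 37.
Solving simultaneously gives x1 = 4, x2 = 29/4.

x1 = 4, x2 = 29/4, maximum P = 1637/4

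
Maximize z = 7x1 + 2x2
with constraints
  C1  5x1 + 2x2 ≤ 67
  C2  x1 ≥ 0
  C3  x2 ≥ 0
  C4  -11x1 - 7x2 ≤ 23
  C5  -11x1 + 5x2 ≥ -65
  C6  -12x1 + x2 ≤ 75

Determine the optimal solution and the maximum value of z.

x1 = 465/47, x2 = 412/47, maximum z = 4079/47

The binding constraints are 5x1 + 2x2 = 67 and -11x1 + 5x2 = -65.
Solving simultaneously gives x1 = 465/47, x2 = 412/47.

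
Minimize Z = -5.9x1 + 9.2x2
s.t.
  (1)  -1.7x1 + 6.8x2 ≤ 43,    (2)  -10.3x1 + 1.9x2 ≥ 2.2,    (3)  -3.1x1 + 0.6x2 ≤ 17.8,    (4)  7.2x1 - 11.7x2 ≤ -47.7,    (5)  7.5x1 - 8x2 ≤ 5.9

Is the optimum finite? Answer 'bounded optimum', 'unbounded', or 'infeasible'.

Corner points and Z = -5.9x1 + 9.2x2:
  (6674/6681, 43916/6681) → Z = 607751/11135
  (-4762/1003, 5152/1003) → Z = 377471/5015
  (721/1187, 5283/1187) → Z = 443497/11870
  (-1996/355, 219/355) → Z = 68956/1775
The feasible region has finitely many vertices and no improving ray; the minimum is 443497/11870 at (721/1187, 5283/1187).

bounded optimum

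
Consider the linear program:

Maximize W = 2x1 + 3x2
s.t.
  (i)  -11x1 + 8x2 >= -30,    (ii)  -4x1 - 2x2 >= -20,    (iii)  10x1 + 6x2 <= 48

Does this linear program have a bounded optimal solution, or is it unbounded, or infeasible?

unbounded

From the feasible point (282/73, 114/73), moving in the direction (-6, 10) keeps every constraint satisfied while W increases without bound.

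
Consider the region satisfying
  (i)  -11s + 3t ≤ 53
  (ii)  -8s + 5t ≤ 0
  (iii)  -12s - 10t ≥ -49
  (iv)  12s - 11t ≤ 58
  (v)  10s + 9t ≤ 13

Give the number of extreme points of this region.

Intersecting each pair of boundary lines and keeping only the points that satisfy every inequality leaves:
  (-265/31, -424/31)
  (-757/85, -1274/85)
  (65/122, 52/61)
  (665/218, -212/109)

4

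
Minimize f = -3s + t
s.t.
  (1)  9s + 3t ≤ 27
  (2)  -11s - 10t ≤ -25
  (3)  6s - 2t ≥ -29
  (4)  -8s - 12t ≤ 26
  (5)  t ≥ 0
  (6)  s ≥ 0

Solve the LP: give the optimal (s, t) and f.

s = 3, t = 0, minimum f = -9

Vertices and f = -3s + t:
  (3, 0) → f = -9
  (0, 9) → f = 9
  (25/11, 0) → f = -75/11
  (0, 5/2) → f = 5/2

At the optimal vertex, 9s + 3t = 27 and t = 0.
Solving simultaneously gives s = 3, t = 0.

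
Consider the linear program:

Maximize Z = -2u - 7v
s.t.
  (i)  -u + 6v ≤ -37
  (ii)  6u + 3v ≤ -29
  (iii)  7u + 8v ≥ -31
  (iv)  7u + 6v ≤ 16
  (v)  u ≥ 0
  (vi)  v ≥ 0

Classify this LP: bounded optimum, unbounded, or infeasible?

infeasible

The boundaries u = 0 and v = 0 meet at (0, 0), but that point violates -u + 6v ≤ -37. Every candidate vertex is excluded by some other constraint, so the feasible region is empty.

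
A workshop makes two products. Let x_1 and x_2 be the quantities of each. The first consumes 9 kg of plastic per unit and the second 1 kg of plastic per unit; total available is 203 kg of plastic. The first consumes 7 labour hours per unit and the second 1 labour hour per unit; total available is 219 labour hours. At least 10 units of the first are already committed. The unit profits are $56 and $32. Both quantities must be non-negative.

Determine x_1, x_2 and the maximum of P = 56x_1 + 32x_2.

Extreme points and P = 56x_1 + 32x_2:
  (203/9, 0) → P = 11368/9
  (10, 0) → P = 560
  (10, 113) → P = 4176

x_1 = 10, x_2 = 113, maximum P = 4176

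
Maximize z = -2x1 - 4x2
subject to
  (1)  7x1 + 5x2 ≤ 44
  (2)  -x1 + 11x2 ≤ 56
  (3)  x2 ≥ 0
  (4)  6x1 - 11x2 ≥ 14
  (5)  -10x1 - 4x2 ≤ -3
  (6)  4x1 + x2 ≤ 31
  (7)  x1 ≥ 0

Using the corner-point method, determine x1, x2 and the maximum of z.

The binding constraints are x2 = 0 and 6x1 - 11x2 = 14.
Solving simultaneously gives x1 = 7/3, x2 = 0.

x1 = 7/3, x2 = 0, maximum z = -14/3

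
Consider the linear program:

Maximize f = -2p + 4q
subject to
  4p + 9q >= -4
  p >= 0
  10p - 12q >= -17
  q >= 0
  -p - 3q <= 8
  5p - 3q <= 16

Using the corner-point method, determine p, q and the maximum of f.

p = 81/10, q = 49/6, maximum f = 247/15

Feasible corners and f = -2p + 4q:
  (0, 17/12) → f = 17/3
  (0, 0) → f = 0
  (81/10, 49/6) → f = 247/15
  (16/5, 0) → f = -32/5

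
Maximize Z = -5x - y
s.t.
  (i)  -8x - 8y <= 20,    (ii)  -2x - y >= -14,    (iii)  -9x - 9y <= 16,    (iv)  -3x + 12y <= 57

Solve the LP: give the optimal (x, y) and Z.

x = -47/9, y = 31/9, maximum Z = 68/3

Feasible corners and Z = -5x - y:
  (142/9, -158/9) → Z = -184/3
  (37/9, 52/9) → Z = -79/3
  (-47/9, 31/9) → Z = 68/3

At the optimal vertex, -9x - 9y = 16 and -3x + 12y = 57.
Solving simultaneously gives x = -47/9, y = 31/9.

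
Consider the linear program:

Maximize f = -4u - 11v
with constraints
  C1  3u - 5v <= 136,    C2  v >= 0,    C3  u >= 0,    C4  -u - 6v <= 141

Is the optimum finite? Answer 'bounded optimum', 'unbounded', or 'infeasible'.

bounded optimum

Extreme points and f = -4u - 11v:
  (136/3, 0) → f = -544/3
  (0, 0) → f = 0
The feasible region has finitely many vertices and no improving ray; the maximum is 0 at (0, 0).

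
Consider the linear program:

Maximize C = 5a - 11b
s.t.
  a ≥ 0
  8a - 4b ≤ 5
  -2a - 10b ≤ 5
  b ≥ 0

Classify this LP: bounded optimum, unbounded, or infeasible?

bounded optimum

Vertices and C = 5a - 11b:
  (0, 0) → C = 0
  (5/8, 0) → C = 25/8
The feasible region has finitely many vertices and no improving ray; the maximum is 25/8 at (5/8, 0).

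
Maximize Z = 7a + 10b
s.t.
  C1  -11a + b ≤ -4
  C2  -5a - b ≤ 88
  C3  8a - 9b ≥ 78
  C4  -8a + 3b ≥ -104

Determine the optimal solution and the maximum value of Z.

Extreme points and Z = 7a + 10b:
  (-6/13, -118/13) → Z = -94
  (-92/25, -1112/25) → Z = -11764/25
  (117/8, 13/3) → Z = 3497/24

a = 117/8, b = 13/3, maximum Z = 3497/24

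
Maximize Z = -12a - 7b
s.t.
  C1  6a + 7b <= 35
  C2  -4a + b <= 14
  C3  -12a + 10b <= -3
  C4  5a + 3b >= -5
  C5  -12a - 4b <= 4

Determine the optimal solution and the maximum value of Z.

Extreme points and Z = -12a - 7b:
  (371/144, 67/24) → Z = -1211/24
  (-1/6, -1/2) → Z = 11/2
  (1/2, -5/2) → Z = 23/2
The feasible region is unbounded (it extends along (3, -5), (7, -6)), but Z strictly decreases along every unbounded feasible direction, so there is no improving ray and the maximum is attained at a vertex.

At the optimal vertex, 5a + 3b = -5 and -12a - 4b = 4.
Solving simultaneously gives a = 1/2, b = -5/2.

a = 1/2, b = -5/2, maximum Z = 23/2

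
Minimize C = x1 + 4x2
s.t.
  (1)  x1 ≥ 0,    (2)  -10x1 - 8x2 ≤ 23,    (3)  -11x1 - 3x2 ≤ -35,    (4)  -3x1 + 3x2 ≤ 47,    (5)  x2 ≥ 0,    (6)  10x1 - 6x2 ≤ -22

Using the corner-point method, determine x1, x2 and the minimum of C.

x1 = 3/2, x2 = 37/6, minimum C = 157/6

Corner points and C = x1 + 4x2:
  (0, 35/3) → C = 140/3
  (0, 47/3) → C = 188/3
  (3/2, 37/6) → C = 157/6
  (18, 101/3) → C = 458/3

At the optimal vertex, -11x1 - 3x2 = -35 and 10x1 - 6x2 = -22.
Solving simultaneously gives x1 = 3/2, x2 = 37/6.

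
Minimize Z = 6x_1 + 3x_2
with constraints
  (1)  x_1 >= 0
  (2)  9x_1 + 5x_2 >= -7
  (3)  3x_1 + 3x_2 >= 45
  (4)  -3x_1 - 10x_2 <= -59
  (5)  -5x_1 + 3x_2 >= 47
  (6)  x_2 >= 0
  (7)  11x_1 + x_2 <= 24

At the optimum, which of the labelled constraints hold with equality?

(1) and (5)

Vertices and Z = 6x_1 + 3x_2:
  (0, 47/3) → Z = 47
  (0, 24) → Z = 72
  (25/38, 637/38) → Z = 2061/38

The minimum is at (0, 47/3). Substituting into each constraint, equality holds for (1) and (5); the remaining constraints have slack.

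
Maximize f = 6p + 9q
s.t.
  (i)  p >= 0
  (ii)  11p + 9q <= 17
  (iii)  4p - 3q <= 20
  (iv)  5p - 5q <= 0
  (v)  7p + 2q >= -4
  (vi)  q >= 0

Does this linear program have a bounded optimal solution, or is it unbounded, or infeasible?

bounded optimum

Feasible corners and f = 6p + 9q:
  (0, 17/9) → f = 17
  (0, 0) → f = 0
  (17/20, 17/20) → f = 51/4
The feasible region has finitely many vertices and no improving ray; the maximum is 17 at (0, 17/9).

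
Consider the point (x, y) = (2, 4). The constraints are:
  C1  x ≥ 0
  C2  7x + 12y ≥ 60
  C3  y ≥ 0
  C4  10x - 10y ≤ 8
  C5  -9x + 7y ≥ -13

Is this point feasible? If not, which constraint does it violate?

feasible

C1: 2 ≥ 0 ✓
C2: 62 ≥ 60 ✓
C3: 4 ≥ 0 ✓
C4: -20 ≤ 8 ✓
C5: 10 ≥ -13 ✓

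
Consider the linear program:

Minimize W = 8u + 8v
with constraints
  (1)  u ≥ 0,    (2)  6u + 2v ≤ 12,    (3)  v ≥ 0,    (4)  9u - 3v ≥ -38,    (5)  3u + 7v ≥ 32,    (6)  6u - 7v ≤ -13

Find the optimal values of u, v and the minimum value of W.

Vertices and W = 8u + 8v:
  (0, 6) → W = 48
  (0, 32/7) → W = 256/7
  (5/9, 13/3) → W = 352/9

At the optimal vertex, u = 0 and 3u + 7v = 32.
Solving simultaneously gives u = 0, v = 32/7.

u = 0, v = 32/7, minimum W = 256/7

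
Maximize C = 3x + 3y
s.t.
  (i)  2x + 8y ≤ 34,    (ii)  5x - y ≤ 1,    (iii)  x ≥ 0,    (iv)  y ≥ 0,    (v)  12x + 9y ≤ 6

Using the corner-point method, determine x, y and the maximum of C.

Extreme points and C = 3x + 3y:
  (1/5, 0) → C = 3/5
  (5/19, 6/19) → C = 33/19
  (0, 0) → C = 0
  (0, 2/3) → C = 2

The binding constraints are x = 0 and 12x + 9y = 6.
Solving simultaneously gives x = 0, y = 2/3.

x = 0, y = 2/3, maximum C = 2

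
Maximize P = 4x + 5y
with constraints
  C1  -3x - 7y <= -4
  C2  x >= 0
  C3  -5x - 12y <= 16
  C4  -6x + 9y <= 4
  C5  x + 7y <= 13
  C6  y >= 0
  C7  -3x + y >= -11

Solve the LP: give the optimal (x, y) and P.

Feasible corners and P = 4x + 5y:
  (8/69, 12/23) → P = 212/69
  (4/3, 0) → P = 16/3
  (89/51, 82/51) → P = 766/51
  (45/11, 14/11) → P = 250/11
  (11/3, 0) → P = 44/3

The binding constraints are x + 7y = 13 and -3x + y = -11.
Solving simultaneously gives x = 45/11, y = 14/11.

x = 45/11, y = 14/11, maximum P = 250/11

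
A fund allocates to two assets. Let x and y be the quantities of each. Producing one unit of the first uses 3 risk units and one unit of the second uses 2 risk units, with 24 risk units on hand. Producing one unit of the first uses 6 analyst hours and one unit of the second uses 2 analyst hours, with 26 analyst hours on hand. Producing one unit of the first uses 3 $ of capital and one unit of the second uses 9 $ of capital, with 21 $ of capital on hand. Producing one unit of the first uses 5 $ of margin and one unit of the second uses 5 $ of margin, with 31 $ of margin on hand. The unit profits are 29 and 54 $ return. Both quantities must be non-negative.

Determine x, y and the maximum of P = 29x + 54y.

x = 4, y = 1, maximum P = 170

Extreme points and P = 29x + 54y:
  (0, 0) → P = 0
  (0, 7/3) → P = 126
  (13/3, 0) → P = 377/3
  (4, 1) → P = 170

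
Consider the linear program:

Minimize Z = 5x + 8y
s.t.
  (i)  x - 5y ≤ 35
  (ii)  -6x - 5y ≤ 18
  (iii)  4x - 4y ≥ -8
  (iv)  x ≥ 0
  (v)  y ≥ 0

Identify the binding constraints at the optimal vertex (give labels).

(iv) and (v)

Feasible corners and Z = 5x + 8y:
  (35, 0) → Z = 175
  (0, 2) → Z = 16
  (0, 0) → Z = 0
The feasible region is unbounded (it extends along (1, 1), (5, 1)), but Z strictly increases along every unbounded feasible direction, so there is no improving ray and the minimum is attained at a vertex.

The minimum is at (0, 0). Substituting into each constraint, equality holds for (iv) and (v); the remaining constraints have slack.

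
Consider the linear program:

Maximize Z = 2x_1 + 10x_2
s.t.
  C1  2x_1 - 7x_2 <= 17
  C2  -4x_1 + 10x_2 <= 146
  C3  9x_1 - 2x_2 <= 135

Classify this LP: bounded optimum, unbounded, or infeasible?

bounded optimum

Vertices and Z = 2x_1 + 10x_2:
  (-149, -45) → Z = -748
  (911/59, 117/59) → Z = 2992/59
  (821/41, 927/41) → Z = 10912/41
The feasible region has finitely many vertices and no improving ray; the maximum is 10912/41 at (821/41, 927/41).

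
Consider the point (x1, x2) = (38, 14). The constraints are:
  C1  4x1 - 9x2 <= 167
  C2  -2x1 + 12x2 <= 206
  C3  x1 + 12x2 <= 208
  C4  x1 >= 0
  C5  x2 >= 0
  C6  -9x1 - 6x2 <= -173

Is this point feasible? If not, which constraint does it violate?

C1: 26 ≤ 167 ✓
C2: 92 ≤ 206 ✓
C3: 206 ≤ 208 ✓
C4: 38 ≥ 0 ✓
C5: 14 ≥ 0 ✓
C6: -426 ≤ -173 ✓

feasible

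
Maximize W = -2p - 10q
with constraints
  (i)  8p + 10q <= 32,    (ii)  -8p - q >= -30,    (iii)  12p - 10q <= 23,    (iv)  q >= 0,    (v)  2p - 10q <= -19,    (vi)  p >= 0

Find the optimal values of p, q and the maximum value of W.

p = 0, q = 19/10, maximum W = -19

Feasible corners and W = -2p - 10q:
  (13/10, 54/25) → W = -121/5
  (0, 16/5) → W = -32
  (0, 19/10) → W = -19

The binding constraints are 2p - 10q = -19 and p = 0.
Solving simultaneously gives p = 0, q = 19/10.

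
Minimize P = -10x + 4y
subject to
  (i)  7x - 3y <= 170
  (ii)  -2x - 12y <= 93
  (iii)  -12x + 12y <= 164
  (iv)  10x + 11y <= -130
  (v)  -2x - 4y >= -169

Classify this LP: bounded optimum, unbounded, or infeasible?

bounded optimum

Vertices and P = -10x + 4y:
  (-257/14, -197/42) → P = 3461/21
  (-537/98, -335/49) → P = 1345/49
  (-841/63, 20/63) → P = 2830/21
The feasible region has finitely many vertices and no improving ray; the minimum is 1345/49 at (-537/98, -335/49).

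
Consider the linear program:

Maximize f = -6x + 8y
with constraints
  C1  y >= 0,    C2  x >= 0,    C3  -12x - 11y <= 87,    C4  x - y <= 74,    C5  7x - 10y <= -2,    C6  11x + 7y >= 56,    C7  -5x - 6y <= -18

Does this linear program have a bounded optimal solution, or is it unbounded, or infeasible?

From the feasible point (0, 8), moving in the direction (0, 1) keeps every constraint satisfied while f increases without bound.

unbounded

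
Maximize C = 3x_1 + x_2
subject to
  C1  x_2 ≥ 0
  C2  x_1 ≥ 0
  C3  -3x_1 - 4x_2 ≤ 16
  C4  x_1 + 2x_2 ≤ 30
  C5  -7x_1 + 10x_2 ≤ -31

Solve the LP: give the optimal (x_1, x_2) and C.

x_1 = 30, x_2 = 0, maximum C = 90

Feasible corners and C = 3x_1 + x_2:
  (30, 0) → C = 90
  (31/7, 0) → C = 93/7
  (181/12, 179/24) → C = 1265/24

At the optimal vertex, x_2 = 0 and x_1 + 2x_2 = 30.
Solving simultaneously gives x_1 = 30, x_2 = 0.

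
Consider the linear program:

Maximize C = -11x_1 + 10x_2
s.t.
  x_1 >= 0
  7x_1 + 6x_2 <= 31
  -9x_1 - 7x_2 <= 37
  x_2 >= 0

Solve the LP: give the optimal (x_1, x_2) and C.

x_1 = 0, x_2 = 31/6, maximum C = 155/3

Corner points and C = -11x_1 + 10x_2:
  (0, 31/6) → C = 155/3
  (0, 0) → C = 0
  (31/7, 0) → C = -341/7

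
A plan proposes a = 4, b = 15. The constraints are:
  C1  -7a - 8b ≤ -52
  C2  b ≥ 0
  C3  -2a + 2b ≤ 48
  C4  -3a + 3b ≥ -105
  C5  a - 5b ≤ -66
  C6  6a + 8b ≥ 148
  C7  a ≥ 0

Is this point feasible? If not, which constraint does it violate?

not feasible — violates C6

Constraint C6: 6a + 8b = 144, which is not ≥ 148. All other constraints are satisfied.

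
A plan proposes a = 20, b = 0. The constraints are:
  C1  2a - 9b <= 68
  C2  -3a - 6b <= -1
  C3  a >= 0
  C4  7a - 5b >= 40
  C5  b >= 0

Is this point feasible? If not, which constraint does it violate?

feasible

C1: 40 ≤ 68 ✓
C2: -60 ≤ -1 ✓
C3: 20 ≥ 0 ✓
C4: 140 ≥ 40 ✓
C5: 0 ≥ 0 ✓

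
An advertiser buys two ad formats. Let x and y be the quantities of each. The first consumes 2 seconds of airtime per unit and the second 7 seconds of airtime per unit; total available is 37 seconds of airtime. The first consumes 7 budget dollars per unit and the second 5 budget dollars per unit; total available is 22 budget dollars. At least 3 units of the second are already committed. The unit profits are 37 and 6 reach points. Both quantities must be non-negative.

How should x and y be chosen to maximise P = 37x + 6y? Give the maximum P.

Feasible corners and P = 37x + 6y:
  (0, 22/5) → P = 132/5
  (0, 3) → P = 18
  (1, 3) → P = 55

At the optimal vertex, 7x + 5y = 22 and y = 3.
Solving simultaneously gives x = 1, y = 3.

x = 1, y = 3, maximum P = 55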